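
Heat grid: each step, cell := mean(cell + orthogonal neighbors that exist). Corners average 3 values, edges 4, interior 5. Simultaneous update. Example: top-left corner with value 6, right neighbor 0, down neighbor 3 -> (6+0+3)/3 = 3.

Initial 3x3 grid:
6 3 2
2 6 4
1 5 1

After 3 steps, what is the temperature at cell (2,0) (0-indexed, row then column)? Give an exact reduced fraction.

Answer: 181/54

Derivation:
Step 1: cell (2,0) = 8/3
Step 2: cell (2,0) = 29/9
Step 3: cell (2,0) = 181/54
Full grid after step 3:
  401/108 10669/2880 85/24
  10319/2880 2119/600 9989/2880
  181/54 1081/320 719/216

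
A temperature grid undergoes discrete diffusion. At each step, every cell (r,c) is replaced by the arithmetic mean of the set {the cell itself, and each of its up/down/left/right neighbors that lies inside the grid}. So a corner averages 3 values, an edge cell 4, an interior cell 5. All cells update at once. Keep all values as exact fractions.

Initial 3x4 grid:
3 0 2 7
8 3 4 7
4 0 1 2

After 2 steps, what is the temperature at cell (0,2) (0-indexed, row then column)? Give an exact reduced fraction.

Answer: 839/240

Derivation:
Step 1: cell (0,2) = 13/4
Step 2: cell (0,2) = 839/240
Full grid after step 2:
  61/18 143/48 839/240 163/36
  91/24 149/50 82/25 64/15
  7/2 43/16 629/240 121/36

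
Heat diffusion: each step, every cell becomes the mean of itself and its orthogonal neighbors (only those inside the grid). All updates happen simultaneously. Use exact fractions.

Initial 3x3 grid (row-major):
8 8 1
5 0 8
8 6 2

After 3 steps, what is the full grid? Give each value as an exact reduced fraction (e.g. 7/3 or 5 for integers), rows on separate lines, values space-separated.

Answer: 683/120 70673/14400 1313/270
75673/14400 31151/6000 6947/1600
11849/2160 16937/3600 10139/2160

Derivation:
After step 1:
  7 17/4 17/3
  21/4 27/5 11/4
  19/3 4 16/3
After step 2:
  11/2 1339/240 38/9
  1439/240 433/100 383/80
  187/36 79/15 145/36
After step 3:
  683/120 70673/14400 1313/270
  75673/14400 31151/6000 6947/1600
  11849/2160 16937/3600 10139/2160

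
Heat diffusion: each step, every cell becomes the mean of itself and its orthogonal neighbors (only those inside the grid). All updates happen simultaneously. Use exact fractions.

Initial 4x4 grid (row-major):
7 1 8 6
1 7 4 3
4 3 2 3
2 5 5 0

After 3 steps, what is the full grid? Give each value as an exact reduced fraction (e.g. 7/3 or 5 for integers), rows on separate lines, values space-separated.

After step 1:
  3 23/4 19/4 17/3
  19/4 16/5 24/5 4
  5/2 21/5 17/5 2
  11/3 15/4 3 8/3
After step 2:
  9/2 167/40 629/120 173/36
  269/80 227/50 403/100 247/60
  907/240 341/100 87/25 181/60
  119/36 877/240 769/240 23/9
After step 3:
  321/80 5537/1200 16427/3600 5099/1080
  9709/2400 7807/2000 2569/600 3593/900
  24943/7200 5659/1500 20569/6000 2963/900
  1933/540 24433/7200 23209/7200 6319/2160

Answer: 321/80 5537/1200 16427/3600 5099/1080
9709/2400 7807/2000 2569/600 3593/900
24943/7200 5659/1500 20569/6000 2963/900
1933/540 24433/7200 23209/7200 6319/2160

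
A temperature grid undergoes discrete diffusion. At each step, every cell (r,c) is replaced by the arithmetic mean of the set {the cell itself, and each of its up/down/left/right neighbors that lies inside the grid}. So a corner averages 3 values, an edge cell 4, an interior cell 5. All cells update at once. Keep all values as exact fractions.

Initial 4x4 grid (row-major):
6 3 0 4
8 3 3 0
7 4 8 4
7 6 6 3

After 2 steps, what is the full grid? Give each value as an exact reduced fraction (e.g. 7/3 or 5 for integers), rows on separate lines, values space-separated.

After step 1:
  17/3 3 5/2 4/3
  6 21/5 14/5 11/4
  13/2 28/5 5 15/4
  20/3 23/4 23/4 13/3
After step 2:
  44/9 461/120 289/120 79/36
  671/120 108/25 69/20 319/120
  743/120 541/100 229/50 95/24
  227/36 713/120 125/24 83/18

Answer: 44/9 461/120 289/120 79/36
671/120 108/25 69/20 319/120
743/120 541/100 229/50 95/24
227/36 713/120 125/24 83/18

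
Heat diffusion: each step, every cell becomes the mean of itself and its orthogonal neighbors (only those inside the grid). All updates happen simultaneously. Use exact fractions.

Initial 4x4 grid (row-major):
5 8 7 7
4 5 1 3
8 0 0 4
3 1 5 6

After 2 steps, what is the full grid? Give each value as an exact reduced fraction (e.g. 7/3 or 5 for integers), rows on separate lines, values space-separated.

Answer: 209/36 319/60 313/60 91/18
1111/240 427/100 183/50 119/30
321/80 72/25 57/20 7/2
10/3 241/80 49/16 15/4

Derivation:
After step 1:
  17/3 25/4 23/4 17/3
  11/2 18/5 16/5 15/4
  15/4 14/5 2 13/4
  4 9/4 3 5
After step 2:
  209/36 319/60 313/60 91/18
  1111/240 427/100 183/50 119/30
  321/80 72/25 57/20 7/2
  10/3 241/80 49/16 15/4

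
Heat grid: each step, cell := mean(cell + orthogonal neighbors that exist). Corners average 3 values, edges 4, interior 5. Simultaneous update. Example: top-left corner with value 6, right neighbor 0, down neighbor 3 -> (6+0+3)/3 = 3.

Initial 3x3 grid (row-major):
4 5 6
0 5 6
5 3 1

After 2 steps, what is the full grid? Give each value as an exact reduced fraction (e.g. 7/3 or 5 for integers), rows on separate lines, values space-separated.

Answer: 23/6 131/30 91/18
389/120 203/50 173/40
29/9 133/40 34/9

Derivation:
After step 1:
  3 5 17/3
  7/2 19/5 9/2
  8/3 7/2 10/3
After step 2:
  23/6 131/30 91/18
  389/120 203/50 173/40
  29/9 133/40 34/9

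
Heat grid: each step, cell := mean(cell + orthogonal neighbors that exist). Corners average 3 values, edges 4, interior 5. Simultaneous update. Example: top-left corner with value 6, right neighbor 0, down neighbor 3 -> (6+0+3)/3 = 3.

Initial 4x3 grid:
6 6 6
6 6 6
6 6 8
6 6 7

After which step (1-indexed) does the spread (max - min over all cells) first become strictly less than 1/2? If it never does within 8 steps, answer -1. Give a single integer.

Answer: 4

Derivation:
Step 1: max=7, min=6, spread=1
Step 2: max=20/3, min=6, spread=2/3
Step 3: max=2369/360, min=6, spread=209/360
Step 4: max=279671/43200, min=5447/900, spread=3643/8640
  -> spread < 1/2 first at step 4
Step 5: max=16649419/2592000, min=656551/108000, spread=178439/518400
Step 6: max=991688981/155520000, min=4401841/720000, spread=1635653/6220800
Step 7: max=59231776279/9331200000, min=1192955023/194400000, spread=78797407/373248000
Step 8: max=3540336951461/559872000000, min=35912376941/5832000000, spread=741990121/4478976000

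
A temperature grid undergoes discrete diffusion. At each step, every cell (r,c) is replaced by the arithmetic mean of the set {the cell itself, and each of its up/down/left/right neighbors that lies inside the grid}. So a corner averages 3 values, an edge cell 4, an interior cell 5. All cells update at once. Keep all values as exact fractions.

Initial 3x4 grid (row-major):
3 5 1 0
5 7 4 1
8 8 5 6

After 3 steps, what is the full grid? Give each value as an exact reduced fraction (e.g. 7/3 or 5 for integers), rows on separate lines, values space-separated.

Answer: 10493/2160 15097/3600 2903/900 5341/2160
80023/14400 7673/1500 5953/1500 46703/14400
2243/360 13973/2400 11833/2400 1441/360

Derivation:
After step 1:
  13/3 4 5/2 2/3
  23/4 29/5 18/5 11/4
  7 7 23/4 4
After step 2:
  169/36 499/120 323/120 71/36
  1373/240 523/100 102/25 661/240
  79/12 511/80 407/80 25/6
After step 3:
  10493/2160 15097/3600 2903/900 5341/2160
  80023/14400 7673/1500 5953/1500 46703/14400
  2243/360 13973/2400 11833/2400 1441/360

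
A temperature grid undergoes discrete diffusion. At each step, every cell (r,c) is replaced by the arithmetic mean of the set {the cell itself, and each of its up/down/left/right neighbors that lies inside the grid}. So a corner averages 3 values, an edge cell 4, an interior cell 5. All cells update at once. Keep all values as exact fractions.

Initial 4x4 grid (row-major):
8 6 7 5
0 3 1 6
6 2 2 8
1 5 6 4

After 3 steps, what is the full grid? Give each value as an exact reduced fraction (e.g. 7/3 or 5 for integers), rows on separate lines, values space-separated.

After step 1:
  14/3 6 19/4 6
  17/4 12/5 19/5 5
  9/4 18/5 19/5 5
  4 7/2 17/4 6
After step 2:
  179/36 1069/240 411/80 21/4
  407/120 401/100 79/20 99/20
  141/40 311/100 409/100 99/20
  13/4 307/80 351/80 61/12
After step 3:
  9229/2160 33433/7200 451/96 409/80
  14309/3600 22699/6000 1771/400 191/40
  3983/1200 7429/2000 1639/400 2861/600
  283/80 2917/800 10439/2400 3461/720

Answer: 9229/2160 33433/7200 451/96 409/80
14309/3600 22699/6000 1771/400 191/40
3983/1200 7429/2000 1639/400 2861/600
283/80 2917/800 10439/2400 3461/720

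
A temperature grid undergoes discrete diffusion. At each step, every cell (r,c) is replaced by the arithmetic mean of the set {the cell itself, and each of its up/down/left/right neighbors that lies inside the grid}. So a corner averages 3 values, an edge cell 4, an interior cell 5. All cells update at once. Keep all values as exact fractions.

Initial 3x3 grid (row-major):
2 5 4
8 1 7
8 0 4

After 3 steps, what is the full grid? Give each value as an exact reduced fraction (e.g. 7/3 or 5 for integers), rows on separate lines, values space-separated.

Answer: 3229/720 7463/1800 2303/540
62479/14400 6437/1500 1589/400
602/135 19243/4800 8677/2160

Derivation:
After step 1:
  5 3 16/3
  19/4 21/5 4
  16/3 13/4 11/3
After step 2:
  17/4 263/60 37/9
  1157/240 96/25 43/10
  40/9 329/80 131/36
After step 3:
  3229/720 7463/1800 2303/540
  62479/14400 6437/1500 1589/400
  602/135 19243/4800 8677/2160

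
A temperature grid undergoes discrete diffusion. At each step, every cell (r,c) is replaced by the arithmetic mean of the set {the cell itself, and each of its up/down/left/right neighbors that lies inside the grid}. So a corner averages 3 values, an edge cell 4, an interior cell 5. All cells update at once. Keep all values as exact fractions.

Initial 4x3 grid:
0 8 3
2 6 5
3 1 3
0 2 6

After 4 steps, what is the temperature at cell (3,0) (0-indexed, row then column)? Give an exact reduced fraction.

Answer: 319373/129600

Derivation:
Step 1: cell (3,0) = 5/3
Step 2: cell (3,0) = 65/36
Step 3: cell (3,0) = 481/216
Step 4: cell (3,0) = 319373/129600
Full grid after step 4:
  463033/129600 3406327/864000 544183/129600
  695843/216000 1294763/360000 427609/108000
  587503/216000 1114963/360000 375689/108000
  319373/129600 2401667/864000 406823/129600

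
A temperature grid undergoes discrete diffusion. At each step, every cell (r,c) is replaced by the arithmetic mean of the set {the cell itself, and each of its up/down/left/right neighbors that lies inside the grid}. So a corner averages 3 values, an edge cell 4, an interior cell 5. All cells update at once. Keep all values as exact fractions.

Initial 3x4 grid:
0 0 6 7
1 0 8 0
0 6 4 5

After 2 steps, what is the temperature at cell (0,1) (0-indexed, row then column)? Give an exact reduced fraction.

Step 1: cell (0,1) = 3/2
Step 2: cell (0,1) = 121/48
Full grid after step 2:
  25/36 121/48 881/240 175/36
  71/48 217/100 113/25 239/60
  61/36 163/48 297/80 55/12

Answer: 121/48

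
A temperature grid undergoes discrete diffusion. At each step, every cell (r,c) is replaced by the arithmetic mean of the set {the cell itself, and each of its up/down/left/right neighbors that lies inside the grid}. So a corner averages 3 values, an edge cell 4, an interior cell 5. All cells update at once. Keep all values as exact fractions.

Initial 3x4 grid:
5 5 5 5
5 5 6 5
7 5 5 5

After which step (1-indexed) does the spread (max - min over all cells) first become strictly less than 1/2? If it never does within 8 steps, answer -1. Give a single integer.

Answer: 2

Derivation:
Step 1: max=17/3, min=5, spread=2/3
Step 2: max=50/9, min=409/80, spread=319/720
  -> spread < 1/2 first at step 2
Step 3: max=11737/2160, min=1847/360, spread=131/432
Step 4: max=87151/16200, min=222551/43200, spread=5911/25920
Step 5: max=20770181/3888000, min=13374979/2592000, spread=56617/311040
Step 6: max=1240212829/233280000, min=804743861/155520000, spread=2647763/18662400
Step 7: max=74166891311/13996800000, min=48387457999/9331200000, spread=25371269/223948800
Step 8: max=4438897973749/839808000000, min=2908965142541/559872000000, spread=1207204159/13436928000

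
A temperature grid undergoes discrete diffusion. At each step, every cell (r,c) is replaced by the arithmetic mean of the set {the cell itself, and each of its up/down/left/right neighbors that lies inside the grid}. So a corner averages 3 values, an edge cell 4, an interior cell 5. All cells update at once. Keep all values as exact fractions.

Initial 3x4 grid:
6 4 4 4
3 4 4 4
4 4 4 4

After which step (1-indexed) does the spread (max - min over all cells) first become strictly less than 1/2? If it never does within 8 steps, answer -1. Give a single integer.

Step 1: max=9/2, min=11/3, spread=5/6
Step 2: max=157/36, min=58/15, spread=89/180
  -> spread < 1/2 first at step 2
Step 3: max=15079/3600, min=8533/2160, spread=643/2700
Step 4: max=539131/129600, min=13429/3375, spread=117287/648000
Step 5: max=31979669/7776000, min=4312037/1080000, spread=4665013/38880000
Step 6: max=1912433431/466560000, min=540101/135000, spread=73351/746496
Step 7: max=114265882229/27993600000, min=389891633/97200000, spread=79083677/1119744000
Step 8: max=6842348232511/1679616000000, min=46846264369/11664000000, spread=771889307/13436928000

Answer: 2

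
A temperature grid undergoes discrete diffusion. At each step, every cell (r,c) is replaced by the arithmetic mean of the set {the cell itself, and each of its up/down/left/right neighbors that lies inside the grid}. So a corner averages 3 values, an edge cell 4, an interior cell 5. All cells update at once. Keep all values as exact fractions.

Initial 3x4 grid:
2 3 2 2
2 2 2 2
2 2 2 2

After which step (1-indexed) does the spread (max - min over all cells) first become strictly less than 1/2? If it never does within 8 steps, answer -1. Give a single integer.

Step 1: max=7/3, min=2, spread=1/3
  -> spread < 1/2 first at step 1
Step 2: max=271/120, min=2, spread=31/120
Step 3: max=2371/1080, min=2, spread=211/1080
Step 4: max=232897/108000, min=3647/1800, spread=14077/108000
Step 5: max=2084407/972000, min=219683/108000, spread=5363/48600
Step 6: max=62060809/29160000, min=122869/60000, spread=93859/1166400
Step 7: max=3709474481/1749600000, min=199736467/97200000, spread=4568723/69984000
Step 8: max=221732435629/104976000000, min=6013618889/2916000000, spread=8387449/167961600

Answer: 1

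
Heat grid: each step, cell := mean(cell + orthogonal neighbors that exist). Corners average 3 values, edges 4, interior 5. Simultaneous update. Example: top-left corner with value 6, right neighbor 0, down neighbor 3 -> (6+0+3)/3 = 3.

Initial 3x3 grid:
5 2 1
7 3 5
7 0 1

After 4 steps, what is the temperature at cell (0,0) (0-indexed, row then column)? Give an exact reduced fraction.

Answer: 502823/129600

Derivation:
Step 1: cell (0,0) = 14/3
Step 2: cell (0,0) = 155/36
Step 3: cell (0,0) = 8809/2160
Step 4: cell (0,0) = 502823/129600
Full grid after step 4:
  502823/129600 2984441/864000 392123/129600
  1692283/432000 205057/60000 1278533/432000
  496223/129600 2923441/864000 127441/43200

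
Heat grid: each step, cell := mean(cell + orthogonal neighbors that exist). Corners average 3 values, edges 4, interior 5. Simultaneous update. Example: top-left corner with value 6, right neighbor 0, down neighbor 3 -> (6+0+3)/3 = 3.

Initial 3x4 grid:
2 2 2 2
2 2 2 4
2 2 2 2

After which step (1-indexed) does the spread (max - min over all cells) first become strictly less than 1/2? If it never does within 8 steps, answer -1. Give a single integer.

Answer: 3

Derivation:
Step 1: max=8/3, min=2, spread=2/3
Step 2: max=307/120, min=2, spread=67/120
Step 3: max=2597/1080, min=2, spread=437/1080
  -> spread < 1/2 first at step 3
Step 4: max=1021531/432000, min=1009/500, spread=29951/86400
Step 5: max=8991821/3888000, min=6908/3375, spread=206761/777600
Step 6: max=3566595571/1555200000, min=5565671/2700000, spread=14430763/62208000
Step 7: max=211731741689/93312000000, min=449652727/216000000, spread=139854109/746496000
Step 8: max=12619911890251/5598720000000, min=40731228977/19440000000, spread=7114543559/44789760000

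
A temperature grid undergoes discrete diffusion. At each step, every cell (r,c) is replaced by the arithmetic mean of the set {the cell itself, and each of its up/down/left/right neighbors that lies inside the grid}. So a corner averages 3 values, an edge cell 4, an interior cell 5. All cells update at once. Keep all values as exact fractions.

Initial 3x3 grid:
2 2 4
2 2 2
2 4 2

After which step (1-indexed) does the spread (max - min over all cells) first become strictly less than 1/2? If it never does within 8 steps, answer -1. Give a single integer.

Step 1: max=8/3, min=2, spread=2/3
Step 2: max=307/120, min=13/6, spread=47/120
  -> spread < 1/2 first at step 2
Step 3: max=1381/540, min=91/40, spread=61/216
Step 4: max=81437/32400, min=50033/21600, spread=511/2592
Step 5: max=4847089/1944000, min=3051851/1296000, spread=4309/31104
Step 6: max=288263633/116640000, min=61538099/25920000, spread=36295/373248
Step 7: max=17205843901/6998400000, min=11152049059/4665600000, spread=305773/4478976
Step 8: max=1027905511397/419904000000, min=671853929473/279936000000, spread=2575951/53747712

Answer: 2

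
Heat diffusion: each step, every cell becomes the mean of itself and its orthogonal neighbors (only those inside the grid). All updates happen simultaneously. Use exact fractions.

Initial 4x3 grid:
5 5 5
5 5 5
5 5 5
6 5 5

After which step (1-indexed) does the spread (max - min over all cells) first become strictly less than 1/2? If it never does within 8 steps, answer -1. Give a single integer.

Step 1: max=16/3, min=5, spread=1/3
  -> spread < 1/2 first at step 1
Step 2: max=95/18, min=5, spread=5/18
Step 3: max=1121/216, min=5, spread=41/216
Step 4: max=133817/25920, min=5, spread=4217/25920
Step 5: max=7985149/1555200, min=36079/7200, spread=38417/311040
Step 6: max=477760211/93312000, min=722597/144000, spread=1903471/18662400
Step 7: max=28594589089/5598720000, min=21715759/4320000, spread=18038617/223948800
Step 8: max=1712884182851/335923200000, min=1956926759/388800000, spread=883978523/13436928000

Answer: 1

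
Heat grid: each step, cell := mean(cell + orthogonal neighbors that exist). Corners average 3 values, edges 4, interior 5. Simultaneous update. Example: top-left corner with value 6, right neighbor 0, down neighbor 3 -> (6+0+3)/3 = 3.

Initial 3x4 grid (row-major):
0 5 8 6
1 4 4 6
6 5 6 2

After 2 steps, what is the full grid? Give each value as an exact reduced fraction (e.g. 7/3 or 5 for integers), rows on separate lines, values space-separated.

Answer: 3 79/20 167/30 203/36
251/80 433/100 239/50 643/120
4 173/40 593/120 161/36

Derivation:
After step 1:
  2 17/4 23/4 20/3
  11/4 19/5 28/5 9/2
  4 21/4 17/4 14/3
After step 2:
  3 79/20 167/30 203/36
  251/80 433/100 239/50 643/120
  4 173/40 593/120 161/36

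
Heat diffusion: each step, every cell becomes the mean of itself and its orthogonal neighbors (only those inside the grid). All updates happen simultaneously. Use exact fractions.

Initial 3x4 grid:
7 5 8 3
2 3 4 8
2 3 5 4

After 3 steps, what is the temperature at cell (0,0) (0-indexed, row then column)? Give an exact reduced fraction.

Step 1: cell (0,0) = 14/3
Step 2: cell (0,0) = 167/36
Step 3: cell (0,0) = 9229/2160
Full grid after step 3:
  9229/2160 6953/1440 7303/1440 5983/1080
  1853/480 811/200 1979/400 4873/960
  7019/2160 5473/1440 6203/1440 676/135

Answer: 9229/2160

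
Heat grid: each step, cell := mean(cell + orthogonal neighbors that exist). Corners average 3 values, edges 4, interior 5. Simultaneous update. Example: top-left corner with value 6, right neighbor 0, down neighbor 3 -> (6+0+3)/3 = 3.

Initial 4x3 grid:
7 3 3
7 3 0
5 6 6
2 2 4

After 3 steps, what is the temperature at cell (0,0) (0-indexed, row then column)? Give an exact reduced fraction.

Answer: 5009/1080

Derivation:
Step 1: cell (0,0) = 17/3
Step 2: cell (0,0) = 91/18
Step 3: cell (0,0) = 5009/1080
Full grid after step 3:
  5009/1080 1807/450 151/45
  4199/900 12203/3000 1419/400
  109/25 2033/500 4507/1200
  361/90 9319/2400 1369/360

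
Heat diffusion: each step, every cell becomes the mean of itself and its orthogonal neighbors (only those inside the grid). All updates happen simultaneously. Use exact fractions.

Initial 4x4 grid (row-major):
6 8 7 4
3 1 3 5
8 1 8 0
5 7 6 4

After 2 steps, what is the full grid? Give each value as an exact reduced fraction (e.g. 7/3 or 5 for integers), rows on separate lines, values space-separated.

After step 1:
  17/3 11/2 11/2 16/3
  9/2 16/5 24/5 3
  17/4 5 18/5 17/4
  20/3 19/4 25/4 10/3
After step 2:
  47/9 149/30 317/60 83/18
  1057/240 23/5 201/50 1043/240
  245/48 104/25 239/50 851/240
  47/9 17/3 269/60 83/18

Answer: 47/9 149/30 317/60 83/18
1057/240 23/5 201/50 1043/240
245/48 104/25 239/50 851/240
47/9 17/3 269/60 83/18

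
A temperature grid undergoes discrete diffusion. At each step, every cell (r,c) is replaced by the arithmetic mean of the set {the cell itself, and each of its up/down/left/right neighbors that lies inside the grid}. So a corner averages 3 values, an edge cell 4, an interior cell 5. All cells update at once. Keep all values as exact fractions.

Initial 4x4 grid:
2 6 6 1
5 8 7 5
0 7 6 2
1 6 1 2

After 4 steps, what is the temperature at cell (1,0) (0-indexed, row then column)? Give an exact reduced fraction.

Step 1: cell (1,0) = 15/4
Step 2: cell (1,0) = 269/60
Step 3: cell (1,0) = 8201/1800
Step 4: cell (1,0) = 248639/54000
Full grid after step 4:
  156667/32400 541303/108000 179029/36000 2807/600
  248639/54000 438283/90000 5961/1250 162029/36000
  224021/54000 390187/90000 48601/11250 430403/108000
  122083/32400 420667/108000 410003/108000 59521/16200

Answer: 248639/54000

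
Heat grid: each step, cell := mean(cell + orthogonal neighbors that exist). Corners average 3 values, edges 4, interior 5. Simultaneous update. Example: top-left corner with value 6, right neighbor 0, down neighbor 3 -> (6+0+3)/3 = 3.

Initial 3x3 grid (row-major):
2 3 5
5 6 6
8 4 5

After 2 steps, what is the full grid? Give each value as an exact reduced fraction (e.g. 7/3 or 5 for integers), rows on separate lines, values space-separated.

After step 1:
  10/3 4 14/3
  21/4 24/5 11/2
  17/3 23/4 5
After step 2:
  151/36 21/5 85/18
  381/80 253/50 599/120
  50/9 1273/240 65/12

Answer: 151/36 21/5 85/18
381/80 253/50 599/120
50/9 1273/240 65/12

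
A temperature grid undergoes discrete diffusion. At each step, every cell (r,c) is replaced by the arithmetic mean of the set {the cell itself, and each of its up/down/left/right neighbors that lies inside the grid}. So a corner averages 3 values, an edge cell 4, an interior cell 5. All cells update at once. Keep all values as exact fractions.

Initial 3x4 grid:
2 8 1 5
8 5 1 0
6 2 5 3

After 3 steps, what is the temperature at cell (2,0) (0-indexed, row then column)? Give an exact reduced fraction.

Step 1: cell (2,0) = 16/3
Step 2: cell (2,0) = 181/36
Step 3: cell (2,0) = 5299/1080
Full grid after step 3:
  226/45 10169/2400 8119/2400 241/90
  70729/14400 26051/6000 18991/6000 38669/14400
  5299/1080 29957/7200 23707/7200 2867/1080

Answer: 5299/1080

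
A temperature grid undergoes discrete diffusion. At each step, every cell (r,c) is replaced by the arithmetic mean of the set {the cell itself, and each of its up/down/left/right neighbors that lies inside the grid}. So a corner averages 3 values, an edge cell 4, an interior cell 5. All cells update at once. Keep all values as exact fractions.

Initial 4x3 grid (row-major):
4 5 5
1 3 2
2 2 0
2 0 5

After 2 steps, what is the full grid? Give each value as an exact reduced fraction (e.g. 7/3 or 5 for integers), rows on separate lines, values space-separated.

Answer: 121/36 851/240 43/12
611/240 53/20 227/80
419/240 41/20 469/240
16/9 133/80 37/18

Derivation:
After step 1:
  10/3 17/4 4
  5/2 13/5 5/2
  7/4 7/5 9/4
  4/3 9/4 5/3
After step 2:
  121/36 851/240 43/12
  611/240 53/20 227/80
  419/240 41/20 469/240
  16/9 133/80 37/18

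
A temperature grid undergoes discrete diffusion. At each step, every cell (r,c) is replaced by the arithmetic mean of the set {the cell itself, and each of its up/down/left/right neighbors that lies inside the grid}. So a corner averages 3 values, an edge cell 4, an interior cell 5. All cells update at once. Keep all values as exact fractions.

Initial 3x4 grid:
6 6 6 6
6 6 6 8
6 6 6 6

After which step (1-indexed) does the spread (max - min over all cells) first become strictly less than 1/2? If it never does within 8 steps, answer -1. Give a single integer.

Answer: 3

Derivation:
Step 1: max=20/3, min=6, spread=2/3
Step 2: max=787/120, min=6, spread=67/120
Step 3: max=6917/1080, min=6, spread=437/1080
  -> spread < 1/2 first at step 3
Step 4: max=2749531/432000, min=3009/500, spread=29951/86400
Step 5: max=24543821/3888000, min=20408/3375, spread=206761/777600
Step 6: max=9787395571/1555200000, min=16365671/2700000, spread=14430763/62208000
Step 7: max=584979741689/93312000000, min=1313652727/216000000, spread=139854109/746496000
Step 8: max=35014791890251/5598720000000, min=118491228977/19440000000, spread=7114543559/44789760000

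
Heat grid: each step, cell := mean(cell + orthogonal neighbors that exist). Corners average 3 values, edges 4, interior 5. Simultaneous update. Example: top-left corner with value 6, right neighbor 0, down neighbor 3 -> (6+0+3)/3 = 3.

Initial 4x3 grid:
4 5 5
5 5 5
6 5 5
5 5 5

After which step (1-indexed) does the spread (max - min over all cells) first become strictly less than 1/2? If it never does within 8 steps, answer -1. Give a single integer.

Step 1: max=16/3, min=14/3, spread=2/3
Step 2: max=1247/240, min=173/36, spread=281/720
  -> spread < 1/2 first at step 2
Step 3: max=11177/2160, min=527/108, spread=637/2160
Step 4: max=332507/64800, min=4250341/864000, spread=549257/2592000
Step 5: max=9935609/1944000, min=256154879/51840000, spread=26384083/155520000
Step 6: max=296938583/58320000, min=15412948861/3110400000, spread=1271326697/9331200000
Step 7: max=2221421459/437400000, min=927092712599/186624000000, spread=62141329723/559872000000
Step 8: max=531997398199/104976000000, min=55727393987941/11197440000000, spread=3056985459857/33592320000000

Answer: 2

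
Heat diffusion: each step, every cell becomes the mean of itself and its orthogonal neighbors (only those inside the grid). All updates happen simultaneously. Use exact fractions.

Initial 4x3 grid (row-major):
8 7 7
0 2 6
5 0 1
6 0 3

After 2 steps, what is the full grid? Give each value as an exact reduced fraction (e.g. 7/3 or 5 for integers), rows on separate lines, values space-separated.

Answer: 59/12 31/6 50/9
29/8 367/100 97/24
353/120 121/50 283/120
26/9 177/80 73/36

Derivation:
After step 1:
  5 6 20/3
  15/4 3 4
  11/4 8/5 5/2
  11/3 9/4 4/3
After step 2:
  59/12 31/6 50/9
  29/8 367/100 97/24
  353/120 121/50 283/120
  26/9 177/80 73/36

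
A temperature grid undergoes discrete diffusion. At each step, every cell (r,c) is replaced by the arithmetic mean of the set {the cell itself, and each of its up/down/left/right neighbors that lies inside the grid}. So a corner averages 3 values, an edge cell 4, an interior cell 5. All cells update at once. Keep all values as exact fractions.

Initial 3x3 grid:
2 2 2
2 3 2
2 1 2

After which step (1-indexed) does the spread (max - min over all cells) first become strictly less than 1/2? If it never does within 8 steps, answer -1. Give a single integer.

Step 1: max=9/4, min=5/3, spread=7/12
Step 2: max=13/6, min=11/6, spread=1/3
  -> spread < 1/2 first at step 2
Step 3: max=2051/960, min=833/432, spread=1799/8640
Step 4: max=3011/1440, min=10583/5400, spread=2833/21600
Step 5: max=2390873/1152000, min=3094121/1555200, spread=2671151/31104000
Step 6: max=31994677/15552000, min=155526563/77760000, spread=741137/12960000
Step 7: max=25513945171/12441600000, min=11264311889/5598720000, spread=4339268759/111974400000
Step 8: max=114374831393/55987200000, min=282222155821/139968000000, spread=7429845323/279936000000

Answer: 2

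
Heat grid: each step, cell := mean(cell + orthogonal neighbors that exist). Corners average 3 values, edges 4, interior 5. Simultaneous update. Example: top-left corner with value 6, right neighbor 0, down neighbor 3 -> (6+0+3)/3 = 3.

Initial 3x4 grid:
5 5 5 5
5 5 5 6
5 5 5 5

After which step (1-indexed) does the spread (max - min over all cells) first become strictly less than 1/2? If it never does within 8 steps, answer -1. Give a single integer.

Answer: 1

Derivation:
Step 1: max=16/3, min=5, spread=1/3
  -> spread < 1/2 first at step 1
Step 2: max=1267/240, min=5, spread=67/240
Step 3: max=11237/2160, min=5, spread=437/2160
Step 4: max=4477531/864000, min=5009/1000, spread=29951/172800
Step 5: max=40095821/7776000, min=16954/3375, spread=206761/1555200
Step 6: max=16008195571/3110400000, min=27165671/5400000, spread=14430763/124416000
Step 7: max=958227741689/186624000000, min=2177652727/432000000, spread=139854109/1492992000
Step 8: max=57409671890251/11197440000000, min=196251228977/38880000000, spread=7114543559/89579520000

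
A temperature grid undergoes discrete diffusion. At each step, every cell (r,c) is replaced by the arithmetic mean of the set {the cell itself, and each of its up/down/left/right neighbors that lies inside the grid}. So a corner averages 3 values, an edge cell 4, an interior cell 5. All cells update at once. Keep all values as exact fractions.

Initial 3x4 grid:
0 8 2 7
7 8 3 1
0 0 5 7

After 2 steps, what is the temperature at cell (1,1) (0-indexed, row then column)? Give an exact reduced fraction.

Answer: 41/10

Derivation:
Step 1: cell (1,1) = 26/5
Step 2: cell (1,1) = 41/10
Full grid after step 2:
  53/12 197/40 499/120 77/18
  977/240 41/10 89/20 479/120
  28/9 109/30 227/60 151/36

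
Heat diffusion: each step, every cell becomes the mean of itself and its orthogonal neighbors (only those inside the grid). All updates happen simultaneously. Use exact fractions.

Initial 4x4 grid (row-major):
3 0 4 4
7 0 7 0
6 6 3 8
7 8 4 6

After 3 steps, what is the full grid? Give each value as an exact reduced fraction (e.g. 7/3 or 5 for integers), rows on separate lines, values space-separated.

Answer: 385/108 11167/3600 12467/3600 3629/1080
14797/3600 62/15 11081/3000 7501/1800
6587/1200 1231/250 4999/1000 553/120
1073/180 7057/1200 1273/240 1931/360

Derivation:
After step 1:
  10/3 7/4 15/4 8/3
  4 4 14/5 19/4
  13/2 23/5 28/5 17/4
  7 25/4 21/4 6
After step 2:
  109/36 77/24 329/120 67/18
  107/24 343/100 209/50 217/60
  221/40 539/100 9/2 103/20
  79/12 231/40 231/40 31/6
After step 3:
  385/108 11167/3600 12467/3600 3629/1080
  14797/3600 62/15 11081/3000 7501/1800
  6587/1200 1231/250 4999/1000 553/120
  1073/180 7057/1200 1273/240 1931/360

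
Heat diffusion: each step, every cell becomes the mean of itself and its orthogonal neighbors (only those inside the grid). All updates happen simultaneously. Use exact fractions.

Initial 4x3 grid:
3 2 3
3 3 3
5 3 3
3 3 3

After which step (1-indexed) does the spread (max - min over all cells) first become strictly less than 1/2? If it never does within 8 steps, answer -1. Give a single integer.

Answer: 4

Derivation:
Step 1: max=11/3, min=8/3, spread=1
Step 2: max=211/60, min=653/240, spread=191/240
Step 3: max=1831/540, min=6043/2160, spread=427/720
Step 4: max=53353/16200, min=374129/129600, spread=1171/2880
  -> spread < 1/2 first at step 4
Step 5: max=1587031/486000, min=22642531/7776000, spread=183331/518400
Step 6: max=93931649/29160000, min=1378490009/466560000, spread=331777/1244160
Step 7: max=2797616783/874800000, min=83336196331/27993600000, spread=9166727/41472000
Step 8: max=333220800719/104976000000, min=5039275364129/1679616000000, spread=779353193/4478976000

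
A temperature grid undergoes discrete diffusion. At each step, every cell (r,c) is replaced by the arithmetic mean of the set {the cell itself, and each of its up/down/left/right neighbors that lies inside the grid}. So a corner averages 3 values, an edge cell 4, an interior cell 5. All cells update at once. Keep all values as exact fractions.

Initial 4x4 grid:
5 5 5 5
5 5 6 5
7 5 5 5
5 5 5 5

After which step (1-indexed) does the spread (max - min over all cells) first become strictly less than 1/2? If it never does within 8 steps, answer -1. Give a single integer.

Step 1: max=17/3, min=5, spread=2/3
Step 2: max=331/60, min=5, spread=31/60
Step 3: max=2911/540, min=1213/240, spread=727/2160
  -> spread < 1/2 first at step 3
Step 4: max=576737/108000, min=36647/7200, spread=3379/13500
Step 5: max=1290653/243000, min=122797/24000, spread=378667/1944000
Step 6: max=38544491/7290000, min=33286387/6480000, spread=1755689/11664000
Step 7: max=2305857601/437400000, min=3337702337/648000000, spread=2116340941/17496000000
Step 8: max=8625112769/1640250000, min=33432746591/6480000000, spread=51983612209/524880000000

Answer: 3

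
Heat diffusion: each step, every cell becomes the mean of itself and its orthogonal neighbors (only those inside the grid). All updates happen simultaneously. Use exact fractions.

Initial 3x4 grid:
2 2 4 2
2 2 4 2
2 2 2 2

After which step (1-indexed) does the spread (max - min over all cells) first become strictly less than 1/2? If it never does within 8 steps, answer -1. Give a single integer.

Answer: 4

Derivation:
Step 1: max=3, min=2, spread=1
Step 2: max=329/120, min=2, spread=89/120
Step 3: max=358/135, min=253/120, spread=587/1080
Step 4: max=169417/64800, min=2593/1200, spread=5879/12960
  -> spread < 1/2 first at step 4
Step 5: max=9973553/3888000, min=7474/3375, spread=272701/777600
Step 6: max=591015967/233280000, min=14569247/6480000, spread=2660923/9331200
Step 7: max=35052129053/13996800000, min=98414797/43200000, spread=126629393/559872000
Step 8: max=2085231199927/839808000000, min=53646183307/23328000000, spread=1231748807/6718464000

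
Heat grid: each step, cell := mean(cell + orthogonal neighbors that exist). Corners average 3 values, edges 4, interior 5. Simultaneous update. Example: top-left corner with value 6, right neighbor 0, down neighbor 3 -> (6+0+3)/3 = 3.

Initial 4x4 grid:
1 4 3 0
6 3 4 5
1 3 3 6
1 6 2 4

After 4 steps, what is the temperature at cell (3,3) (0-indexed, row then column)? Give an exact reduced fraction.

Step 1: cell (3,3) = 4
Step 2: cell (3,3) = 49/12
Step 3: cell (3,3) = 349/90
Step 4: cell (3,3) = 10231/2700
Full grid after step 4:
  51097/16200 174097/54000 175141/54000 215197/64800
  85901/27000 146407/45000 616999/180000 757459/216000
  2087/675 594013/180000 26693/7500 89411/24000
  198943/64800 140897/43200 86141/24000 10231/2700

Answer: 10231/2700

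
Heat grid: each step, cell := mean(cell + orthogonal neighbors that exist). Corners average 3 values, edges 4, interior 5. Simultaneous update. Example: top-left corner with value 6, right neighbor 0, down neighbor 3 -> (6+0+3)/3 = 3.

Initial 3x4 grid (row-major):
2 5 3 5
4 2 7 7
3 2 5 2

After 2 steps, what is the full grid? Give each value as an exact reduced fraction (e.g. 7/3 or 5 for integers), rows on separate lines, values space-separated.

Answer: 113/36 47/12 89/20 61/12
161/48 351/100 461/100 1183/240
35/12 7/2 247/60 167/36

Derivation:
After step 1:
  11/3 3 5 5
  11/4 4 24/5 21/4
  3 3 4 14/3
After step 2:
  113/36 47/12 89/20 61/12
  161/48 351/100 461/100 1183/240
  35/12 7/2 247/60 167/36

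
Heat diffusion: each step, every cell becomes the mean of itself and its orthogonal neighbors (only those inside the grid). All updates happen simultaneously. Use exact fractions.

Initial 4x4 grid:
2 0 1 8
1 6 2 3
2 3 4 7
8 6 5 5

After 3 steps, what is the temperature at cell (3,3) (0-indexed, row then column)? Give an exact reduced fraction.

Answer: 10897/2160

Derivation:
Step 1: cell (3,3) = 17/3
Step 2: cell (3,3) = 185/36
Step 3: cell (3,3) = 10897/2160
Full grid after step 3:
  521/240 1011/400 3773/1200 2689/720
  6791/2400 5977/2000 7211/2000 9941/2400
  27173/7200 24173/6000 26083/6000 33391/7200
  9887/2160 8477/1800 8779/1800 10897/2160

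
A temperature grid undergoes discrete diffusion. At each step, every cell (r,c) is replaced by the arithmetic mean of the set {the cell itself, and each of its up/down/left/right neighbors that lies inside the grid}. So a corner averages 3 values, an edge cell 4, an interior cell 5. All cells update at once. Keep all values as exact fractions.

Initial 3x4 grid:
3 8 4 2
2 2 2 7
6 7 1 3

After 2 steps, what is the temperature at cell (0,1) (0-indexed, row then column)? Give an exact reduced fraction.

Step 1: cell (0,1) = 17/4
Step 2: cell (0,1) = 1007/240
Full grid after step 2:
  71/18 1007/240 947/240 71/18
  1007/240 189/50 363/100 147/40
  49/12 329/80 847/240 125/36

Answer: 1007/240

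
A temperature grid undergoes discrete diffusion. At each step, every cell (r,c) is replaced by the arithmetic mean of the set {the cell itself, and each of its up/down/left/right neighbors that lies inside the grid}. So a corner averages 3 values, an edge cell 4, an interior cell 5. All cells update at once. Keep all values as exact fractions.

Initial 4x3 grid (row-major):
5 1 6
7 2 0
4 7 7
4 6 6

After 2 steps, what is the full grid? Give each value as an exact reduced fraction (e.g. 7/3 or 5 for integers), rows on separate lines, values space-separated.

Answer: 37/9 407/120 115/36
133/30 407/100 869/240
149/30 497/100 1217/240
191/36 439/80 205/36

Derivation:
After step 1:
  13/3 7/2 7/3
  9/2 17/5 15/4
  11/2 26/5 5
  14/3 23/4 19/3
After step 2:
  37/9 407/120 115/36
  133/30 407/100 869/240
  149/30 497/100 1217/240
  191/36 439/80 205/36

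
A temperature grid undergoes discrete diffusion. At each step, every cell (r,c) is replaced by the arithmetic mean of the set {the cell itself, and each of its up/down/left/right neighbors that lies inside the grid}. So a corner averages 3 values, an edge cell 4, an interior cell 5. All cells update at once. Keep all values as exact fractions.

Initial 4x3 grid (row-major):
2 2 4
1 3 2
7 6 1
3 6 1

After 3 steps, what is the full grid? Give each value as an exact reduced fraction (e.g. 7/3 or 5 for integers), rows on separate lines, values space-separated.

After step 1:
  5/3 11/4 8/3
  13/4 14/5 5/2
  17/4 23/5 5/2
  16/3 4 8/3
After step 2:
  23/9 593/240 95/36
  359/120 159/50 157/60
  523/120 363/100 46/15
  163/36 83/20 55/18
After step 3:
  5773/2160 39043/14400 5563/2160
  11777/3600 17867/6000 647/225
  13957/3600 3677/1000 2783/900
  4693/1080 4609/1200 1849/540

Answer: 5773/2160 39043/14400 5563/2160
11777/3600 17867/6000 647/225
13957/3600 3677/1000 2783/900
4693/1080 4609/1200 1849/540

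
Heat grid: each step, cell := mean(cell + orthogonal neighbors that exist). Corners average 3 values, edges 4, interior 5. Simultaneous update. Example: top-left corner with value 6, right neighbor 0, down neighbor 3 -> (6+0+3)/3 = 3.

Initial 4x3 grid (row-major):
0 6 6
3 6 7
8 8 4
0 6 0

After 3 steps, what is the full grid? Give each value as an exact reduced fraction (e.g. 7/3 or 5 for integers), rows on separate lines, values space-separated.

After step 1:
  3 9/2 19/3
  17/4 6 23/4
  19/4 32/5 19/4
  14/3 7/2 10/3
After step 2:
  47/12 119/24 199/36
  9/2 269/50 137/24
  301/60 127/25 607/120
  155/36 179/40 139/36
After step 3:
  107/24 35609/7200 583/108
  1411/300 1922/375 19507/3600
  4253/900 2501/500 17737/3600
  4967/1080 10633/2400 2411/540

Answer: 107/24 35609/7200 583/108
1411/300 1922/375 19507/3600
4253/900 2501/500 17737/3600
4967/1080 10633/2400 2411/540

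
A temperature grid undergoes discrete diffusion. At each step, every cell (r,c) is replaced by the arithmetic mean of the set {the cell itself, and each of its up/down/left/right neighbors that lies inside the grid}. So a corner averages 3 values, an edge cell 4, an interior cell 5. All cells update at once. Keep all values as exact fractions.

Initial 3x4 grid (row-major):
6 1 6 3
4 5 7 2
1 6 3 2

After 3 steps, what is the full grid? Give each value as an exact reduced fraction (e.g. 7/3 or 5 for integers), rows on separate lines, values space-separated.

After step 1:
  11/3 9/2 17/4 11/3
  4 23/5 23/5 7/2
  11/3 15/4 9/2 7/3
After step 2:
  73/18 1021/240 1021/240 137/36
  239/60 429/100 429/100 141/40
  137/36 991/240 911/240 31/9
After step 3:
  8851/2160 30337/7200 29887/7200 8341/2160
  14521/3600 1571/375 4031/1000 3013/800
  8581/2160 28837/7200 28187/7200 7751/2160

Answer: 8851/2160 30337/7200 29887/7200 8341/2160
14521/3600 1571/375 4031/1000 3013/800
8581/2160 28837/7200 28187/7200 7751/2160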